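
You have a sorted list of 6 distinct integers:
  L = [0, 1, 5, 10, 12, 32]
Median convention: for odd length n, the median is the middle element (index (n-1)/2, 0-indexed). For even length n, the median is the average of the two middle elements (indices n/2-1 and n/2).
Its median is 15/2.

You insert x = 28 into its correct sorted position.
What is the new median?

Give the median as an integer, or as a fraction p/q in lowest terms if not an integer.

Answer: 10

Derivation:
Old list (sorted, length 6): [0, 1, 5, 10, 12, 32]
Old median = 15/2
Insert x = 28
Old length even (6). Middle pair: indices 2,3 = 5,10.
New length odd (7). New median = single middle element.
x = 28: 5 elements are < x, 1 elements are > x.
New sorted list: [0, 1, 5, 10, 12, 28, 32]
New median = 10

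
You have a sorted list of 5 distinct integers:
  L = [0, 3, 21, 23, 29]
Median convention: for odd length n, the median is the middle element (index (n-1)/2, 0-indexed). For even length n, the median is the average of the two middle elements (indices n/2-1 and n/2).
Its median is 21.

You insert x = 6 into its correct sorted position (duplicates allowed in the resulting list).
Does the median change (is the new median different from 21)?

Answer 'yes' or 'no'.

Old median = 21
Insert x = 6
New median = 27/2
Changed? yes

Answer: yes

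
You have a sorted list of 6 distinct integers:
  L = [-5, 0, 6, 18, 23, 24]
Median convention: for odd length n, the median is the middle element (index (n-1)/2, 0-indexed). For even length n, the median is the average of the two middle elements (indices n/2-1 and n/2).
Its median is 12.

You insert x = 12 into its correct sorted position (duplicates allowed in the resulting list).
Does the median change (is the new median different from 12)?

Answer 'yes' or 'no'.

Answer: no

Derivation:
Old median = 12
Insert x = 12
New median = 12
Changed? no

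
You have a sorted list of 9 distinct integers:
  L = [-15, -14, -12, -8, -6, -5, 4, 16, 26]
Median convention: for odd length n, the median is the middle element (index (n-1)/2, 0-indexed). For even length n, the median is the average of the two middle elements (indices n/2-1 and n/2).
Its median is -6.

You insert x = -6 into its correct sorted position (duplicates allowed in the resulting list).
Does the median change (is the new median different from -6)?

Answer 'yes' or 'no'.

Old median = -6
Insert x = -6
New median = -6
Changed? no

Answer: no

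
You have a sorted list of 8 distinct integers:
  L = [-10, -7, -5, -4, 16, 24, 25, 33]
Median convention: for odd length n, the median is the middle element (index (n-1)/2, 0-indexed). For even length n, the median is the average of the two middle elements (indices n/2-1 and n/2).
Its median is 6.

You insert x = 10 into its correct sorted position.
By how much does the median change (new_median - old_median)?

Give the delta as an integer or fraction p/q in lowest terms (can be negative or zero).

Answer: 4

Derivation:
Old median = 6
After inserting x = 10: new sorted = [-10, -7, -5, -4, 10, 16, 24, 25, 33]
New median = 10
Delta = 10 - 6 = 4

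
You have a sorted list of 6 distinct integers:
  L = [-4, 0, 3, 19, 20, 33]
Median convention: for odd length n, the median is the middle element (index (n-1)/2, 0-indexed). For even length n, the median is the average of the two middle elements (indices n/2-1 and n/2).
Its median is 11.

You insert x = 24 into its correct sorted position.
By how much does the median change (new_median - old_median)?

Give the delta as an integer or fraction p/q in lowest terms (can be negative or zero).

Old median = 11
After inserting x = 24: new sorted = [-4, 0, 3, 19, 20, 24, 33]
New median = 19
Delta = 19 - 11 = 8

Answer: 8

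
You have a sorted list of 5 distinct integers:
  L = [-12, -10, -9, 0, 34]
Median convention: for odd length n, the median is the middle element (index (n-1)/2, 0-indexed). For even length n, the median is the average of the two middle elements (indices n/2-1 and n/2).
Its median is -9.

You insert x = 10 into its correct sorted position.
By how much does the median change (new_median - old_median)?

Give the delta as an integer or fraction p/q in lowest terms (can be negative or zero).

Answer: 9/2

Derivation:
Old median = -9
After inserting x = 10: new sorted = [-12, -10, -9, 0, 10, 34]
New median = -9/2
Delta = -9/2 - -9 = 9/2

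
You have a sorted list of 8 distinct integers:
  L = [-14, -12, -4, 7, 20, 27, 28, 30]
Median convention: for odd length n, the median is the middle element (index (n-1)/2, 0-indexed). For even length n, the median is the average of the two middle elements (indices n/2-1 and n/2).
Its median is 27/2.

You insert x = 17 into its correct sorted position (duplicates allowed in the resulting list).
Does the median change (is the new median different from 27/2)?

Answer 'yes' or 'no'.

Old median = 27/2
Insert x = 17
New median = 17
Changed? yes

Answer: yes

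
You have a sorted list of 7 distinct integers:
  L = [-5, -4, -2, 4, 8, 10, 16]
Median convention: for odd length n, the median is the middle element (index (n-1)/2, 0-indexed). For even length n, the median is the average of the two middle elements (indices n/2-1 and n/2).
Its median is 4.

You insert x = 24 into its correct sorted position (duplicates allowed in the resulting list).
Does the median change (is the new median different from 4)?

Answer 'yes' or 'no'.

Answer: yes

Derivation:
Old median = 4
Insert x = 24
New median = 6
Changed? yes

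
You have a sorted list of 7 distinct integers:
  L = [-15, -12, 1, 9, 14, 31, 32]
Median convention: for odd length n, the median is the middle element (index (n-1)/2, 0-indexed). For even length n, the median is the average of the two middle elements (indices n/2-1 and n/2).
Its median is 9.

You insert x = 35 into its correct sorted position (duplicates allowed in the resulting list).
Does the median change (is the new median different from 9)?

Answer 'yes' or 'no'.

Answer: yes

Derivation:
Old median = 9
Insert x = 35
New median = 23/2
Changed? yes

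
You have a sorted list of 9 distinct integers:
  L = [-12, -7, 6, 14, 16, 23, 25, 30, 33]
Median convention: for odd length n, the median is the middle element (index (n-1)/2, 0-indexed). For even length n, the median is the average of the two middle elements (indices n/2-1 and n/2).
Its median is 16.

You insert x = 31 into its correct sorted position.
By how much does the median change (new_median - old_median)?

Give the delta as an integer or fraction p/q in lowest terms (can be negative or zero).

Old median = 16
After inserting x = 31: new sorted = [-12, -7, 6, 14, 16, 23, 25, 30, 31, 33]
New median = 39/2
Delta = 39/2 - 16 = 7/2

Answer: 7/2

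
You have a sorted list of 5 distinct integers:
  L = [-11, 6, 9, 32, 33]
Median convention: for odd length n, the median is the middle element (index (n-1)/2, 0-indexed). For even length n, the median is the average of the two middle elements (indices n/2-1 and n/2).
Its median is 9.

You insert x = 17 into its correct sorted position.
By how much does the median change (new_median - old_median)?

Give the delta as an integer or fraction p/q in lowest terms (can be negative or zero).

Old median = 9
After inserting x = 17: new sorted = [-11, 6, 9, 17, 32, 33]
New median = 13
Delta = 13 - 9 = 4

Answer: 4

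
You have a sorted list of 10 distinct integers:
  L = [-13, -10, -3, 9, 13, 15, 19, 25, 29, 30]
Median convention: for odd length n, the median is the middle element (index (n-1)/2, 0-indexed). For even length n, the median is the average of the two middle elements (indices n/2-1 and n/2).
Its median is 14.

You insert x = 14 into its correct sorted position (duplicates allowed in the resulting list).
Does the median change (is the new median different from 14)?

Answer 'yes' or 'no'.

Answer: no

Derivation:
Old median = 14
Insert x = 14
New median = 14
Changed? no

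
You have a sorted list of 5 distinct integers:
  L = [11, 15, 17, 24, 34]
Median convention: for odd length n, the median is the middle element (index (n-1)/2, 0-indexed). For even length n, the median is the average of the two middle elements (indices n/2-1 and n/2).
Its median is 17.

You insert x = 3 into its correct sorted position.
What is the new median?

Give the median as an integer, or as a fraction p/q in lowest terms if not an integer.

Answer: 16

Derivation:
Old list (sorted, length 5): [11, 15, 17, 24, 34]
Old median = 17
Insert x = 3
Old length odd (5). Middle was index 2 = 17.
New length even (6). New median = avg of two middle elements.
x = 3: 0 elements are < x, 5 elements are > x.
New sorted list: [3, 11, 15, 17, 24, 34]
New median = 16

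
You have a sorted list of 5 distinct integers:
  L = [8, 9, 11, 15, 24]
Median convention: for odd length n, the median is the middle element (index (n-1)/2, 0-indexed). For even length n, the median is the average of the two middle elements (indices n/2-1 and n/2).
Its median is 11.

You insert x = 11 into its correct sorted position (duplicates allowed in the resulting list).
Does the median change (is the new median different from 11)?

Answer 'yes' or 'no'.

Answer: no

Derivation:
Old median = 11
Insert x = 11
New median = 11
Changed? no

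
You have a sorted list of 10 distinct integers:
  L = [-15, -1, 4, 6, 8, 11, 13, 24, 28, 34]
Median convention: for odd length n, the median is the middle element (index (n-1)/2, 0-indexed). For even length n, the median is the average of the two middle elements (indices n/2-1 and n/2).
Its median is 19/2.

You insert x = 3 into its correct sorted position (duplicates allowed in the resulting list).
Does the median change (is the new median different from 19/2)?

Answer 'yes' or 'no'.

Old median = 19/2
Insert x = 3
New median = 8
Changed? yes

Answer: yes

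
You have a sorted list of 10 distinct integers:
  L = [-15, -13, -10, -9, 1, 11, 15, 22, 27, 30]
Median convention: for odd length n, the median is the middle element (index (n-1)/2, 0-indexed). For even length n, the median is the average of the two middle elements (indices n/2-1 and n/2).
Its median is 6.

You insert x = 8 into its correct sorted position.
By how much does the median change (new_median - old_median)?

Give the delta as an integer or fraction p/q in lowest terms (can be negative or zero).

Old median = 6
After inserting x = 8: new sorted = [-15, -13, -10, -9, 1, 8, 11, 15, 22, 27, 30]
New median = 8
Delta = 8 - 6 = 2

Answer: 2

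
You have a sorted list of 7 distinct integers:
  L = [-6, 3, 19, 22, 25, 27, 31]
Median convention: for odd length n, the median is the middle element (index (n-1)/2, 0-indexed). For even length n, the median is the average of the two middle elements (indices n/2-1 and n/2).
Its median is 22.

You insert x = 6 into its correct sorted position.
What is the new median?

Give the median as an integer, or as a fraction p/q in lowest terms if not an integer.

Answer: 41/2

Derivation:
Old list (sorted, length 7): [-6, 3, 19, 22, 25, 27, 31]
Old median = 22
Insert x = 6
Old length odd (7). Middle was index 3 = 22.
New length even (8). New median = avg of two middle elements.
x = 6: 2 elements are < x, 5 elements are > x.
New sorted list: [-6, 3, 6, 19, 22, 25, 27, 31]
New median = 41/2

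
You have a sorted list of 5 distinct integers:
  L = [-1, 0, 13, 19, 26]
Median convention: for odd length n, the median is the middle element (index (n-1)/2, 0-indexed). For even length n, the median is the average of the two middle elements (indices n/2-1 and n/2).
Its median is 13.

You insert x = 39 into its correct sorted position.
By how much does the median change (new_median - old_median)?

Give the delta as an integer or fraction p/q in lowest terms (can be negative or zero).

Old median = 13
After inserting x = 39: new sorted = [-1, 0, 13, 19, 26, 39]
New median = 16
Delta = 16 - 13 = 3

Answer: 3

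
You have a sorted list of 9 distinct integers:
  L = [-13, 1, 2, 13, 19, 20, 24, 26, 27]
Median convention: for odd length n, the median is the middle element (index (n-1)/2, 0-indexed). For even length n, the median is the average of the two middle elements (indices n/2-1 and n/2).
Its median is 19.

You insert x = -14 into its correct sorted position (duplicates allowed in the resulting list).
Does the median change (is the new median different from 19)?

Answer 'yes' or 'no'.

Old median = 19
Insert x = -14
New median = 16
Changed? yes

Answer: yes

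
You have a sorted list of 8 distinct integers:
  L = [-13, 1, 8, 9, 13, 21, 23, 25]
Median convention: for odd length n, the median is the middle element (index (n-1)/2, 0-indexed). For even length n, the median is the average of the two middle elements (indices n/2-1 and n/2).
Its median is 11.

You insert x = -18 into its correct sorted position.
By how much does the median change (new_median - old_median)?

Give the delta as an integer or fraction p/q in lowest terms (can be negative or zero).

Old median = 11
After inserting x = -18: new sorted = [-18, -13, 1, 8, 9, 13, 21, 23, 25]
New median = 9
Delta = 9 - 11 = -2

Answer: -2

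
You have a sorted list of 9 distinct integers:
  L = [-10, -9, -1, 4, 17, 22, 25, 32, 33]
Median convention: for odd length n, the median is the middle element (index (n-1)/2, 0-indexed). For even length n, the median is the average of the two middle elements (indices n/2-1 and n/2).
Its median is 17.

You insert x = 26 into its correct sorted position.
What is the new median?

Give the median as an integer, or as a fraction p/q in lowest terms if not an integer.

Answer: 39/2

Derivation:
Old list (sorted, length 9): [-10, -9, -1, 4, 17, 22, 25, 32, 33]
Old median = 17
Insert x = 26
Old length odd (9). Middle was index 4 = 17.
New length even (10). New median = avg of two middle elements.
x = 26: 7 elements are < x, 2 elements are > x.
New sorted list: [-10, -9, -1, 4, 17, 22, 25, 26, 32, 33]
New median = 39/2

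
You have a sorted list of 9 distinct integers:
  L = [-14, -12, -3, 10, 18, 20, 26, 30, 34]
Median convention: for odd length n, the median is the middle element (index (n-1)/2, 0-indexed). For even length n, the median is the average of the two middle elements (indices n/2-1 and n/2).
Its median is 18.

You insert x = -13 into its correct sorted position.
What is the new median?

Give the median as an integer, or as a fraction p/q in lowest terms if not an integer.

Answer: 14

Derivation:
Old list (sorted, length 9): [-14, -12, -3, 10, 18, 20, 26, 30, 34]
Old median = 18
Insert x = -13
Old length odd (9). Middle was index 4 = 18.
New length even (10). New median = avg of two middle elements.
x = -13: 1 elements are < x, 8 elements are > x.
New sorted list: [-14, -13, -12, -3, 10, 18, 20, 26, 30, 34]
New median = 14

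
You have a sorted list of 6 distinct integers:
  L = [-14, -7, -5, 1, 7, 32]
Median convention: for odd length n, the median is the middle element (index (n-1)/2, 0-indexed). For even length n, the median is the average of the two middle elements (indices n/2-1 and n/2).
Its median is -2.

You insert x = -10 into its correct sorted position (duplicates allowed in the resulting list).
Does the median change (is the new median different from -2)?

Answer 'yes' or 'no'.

Answer: yes

Derivation:
Old median = -2
Insert x = -10
New median = -5
Changed? yes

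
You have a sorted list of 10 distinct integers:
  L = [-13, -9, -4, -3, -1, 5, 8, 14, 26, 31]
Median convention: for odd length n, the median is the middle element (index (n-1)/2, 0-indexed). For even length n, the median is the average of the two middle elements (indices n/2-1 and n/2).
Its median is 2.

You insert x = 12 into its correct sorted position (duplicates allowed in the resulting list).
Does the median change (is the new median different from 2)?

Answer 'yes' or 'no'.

Answer: yes

Derivation:
Old median = 2
Insert x = 12
New median = 5
Changed? yes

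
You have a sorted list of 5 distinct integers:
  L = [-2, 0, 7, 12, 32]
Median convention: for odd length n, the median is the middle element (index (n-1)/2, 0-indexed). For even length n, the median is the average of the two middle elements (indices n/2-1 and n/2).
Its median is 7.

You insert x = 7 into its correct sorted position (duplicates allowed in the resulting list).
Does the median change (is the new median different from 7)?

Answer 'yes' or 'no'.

Answer: no

Derivation:
Old median = 7
Insert x = 7
New median = 7
Changed? no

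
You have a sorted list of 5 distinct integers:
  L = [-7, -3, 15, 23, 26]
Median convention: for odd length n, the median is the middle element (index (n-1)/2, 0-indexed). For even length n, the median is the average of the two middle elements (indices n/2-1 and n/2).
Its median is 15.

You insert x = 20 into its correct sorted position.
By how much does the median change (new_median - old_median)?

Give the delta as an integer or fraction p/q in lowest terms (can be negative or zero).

Old median = 15
After inserting x = 20: new sorted = [-7, -3, 15, 20, 23, 26]
New median = 35/2
Delta = 35/2 - 15 = 5/2

Answer: 5/2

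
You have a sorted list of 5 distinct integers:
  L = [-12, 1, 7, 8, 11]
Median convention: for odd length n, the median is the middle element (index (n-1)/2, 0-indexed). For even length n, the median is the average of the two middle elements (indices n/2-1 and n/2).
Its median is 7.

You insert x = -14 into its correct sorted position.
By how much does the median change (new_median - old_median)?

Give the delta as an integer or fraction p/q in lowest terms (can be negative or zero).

Old median = 7
After inserting x = -14: new sorted = [-14, -12, 1, 7, 8, 11]
New median = 4
Delta = 4 - 7 = -3

Answer: -3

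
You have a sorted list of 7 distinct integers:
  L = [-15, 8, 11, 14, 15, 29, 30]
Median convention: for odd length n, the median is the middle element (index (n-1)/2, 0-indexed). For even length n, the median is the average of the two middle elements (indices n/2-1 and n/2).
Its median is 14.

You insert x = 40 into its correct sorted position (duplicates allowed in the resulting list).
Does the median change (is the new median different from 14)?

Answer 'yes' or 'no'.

Answer: yes

Derivation:
Old median = 14
Insert x = 40
New median = 29/2
Changed? yes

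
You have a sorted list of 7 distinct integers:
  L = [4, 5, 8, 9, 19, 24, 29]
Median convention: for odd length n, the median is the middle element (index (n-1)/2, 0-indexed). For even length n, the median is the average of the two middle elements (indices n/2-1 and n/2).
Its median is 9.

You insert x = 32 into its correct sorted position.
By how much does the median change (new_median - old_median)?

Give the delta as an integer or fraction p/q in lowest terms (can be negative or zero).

Answer: 5

Derivation:
Old median = 9
After inserting x = 32: new sorted = [4, 5, 8, 9, 19, 24, 29, 32]
New median = 14
Delta = 14 - 9 = 5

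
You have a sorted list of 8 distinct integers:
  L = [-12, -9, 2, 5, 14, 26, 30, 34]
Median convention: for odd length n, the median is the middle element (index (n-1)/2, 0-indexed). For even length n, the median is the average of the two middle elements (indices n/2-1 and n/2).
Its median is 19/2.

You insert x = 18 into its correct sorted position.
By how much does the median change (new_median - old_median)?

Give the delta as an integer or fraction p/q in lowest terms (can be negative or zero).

Answer: 9/2

Derivation:
Old median = 19/2
After inserting x = 18: new sorted = [-12, -9, 2, 5, 14, 18, 26, 30, 34]
New median = 14
Delta = 14 - 19/2 = 9/2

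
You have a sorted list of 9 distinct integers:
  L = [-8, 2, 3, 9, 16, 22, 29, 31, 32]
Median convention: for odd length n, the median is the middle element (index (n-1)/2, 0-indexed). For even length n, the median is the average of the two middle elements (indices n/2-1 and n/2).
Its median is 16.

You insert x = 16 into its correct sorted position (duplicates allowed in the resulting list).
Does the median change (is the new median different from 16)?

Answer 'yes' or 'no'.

Answer: no

Derivation:
Old median = 16
Insert x = 16
New median = 16
Changed? no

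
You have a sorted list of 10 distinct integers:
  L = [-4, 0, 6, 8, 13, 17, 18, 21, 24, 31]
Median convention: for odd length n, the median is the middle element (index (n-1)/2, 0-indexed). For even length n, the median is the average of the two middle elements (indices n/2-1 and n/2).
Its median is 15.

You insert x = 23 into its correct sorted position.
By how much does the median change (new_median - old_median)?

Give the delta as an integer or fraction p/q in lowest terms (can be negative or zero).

Old median = 15
After inserting x = 23: new sorted = [-4, 0, 6, 8, 13, 17, 18, 21, 23, 24, 31]
New median = 17
Delta = 17 - 15 = 2

Answer: 2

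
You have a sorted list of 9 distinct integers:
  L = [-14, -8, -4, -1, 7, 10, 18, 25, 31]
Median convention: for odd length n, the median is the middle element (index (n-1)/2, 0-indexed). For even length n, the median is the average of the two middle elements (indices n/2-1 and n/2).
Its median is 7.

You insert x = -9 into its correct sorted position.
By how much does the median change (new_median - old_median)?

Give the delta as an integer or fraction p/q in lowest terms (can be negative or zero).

Answer: -4

Derivation:
Old median = 7
After inserting x = -9: new sorted = [-14, -9, -8, -4, -1, 7, 10, 18, 25, 31]
New median = 3
Delta = 3 - 7 = -4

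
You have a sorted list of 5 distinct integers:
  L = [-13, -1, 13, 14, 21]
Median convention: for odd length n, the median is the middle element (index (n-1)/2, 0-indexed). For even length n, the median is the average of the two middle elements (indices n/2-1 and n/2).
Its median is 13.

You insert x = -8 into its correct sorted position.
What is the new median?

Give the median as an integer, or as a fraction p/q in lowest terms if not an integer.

Old list (sorted, length 5): [-13, -1, 13, 14, 21]
Old median = 13
Insert x = -8
Old length odd (5). Middle was index 2 = 13.
New length even (6). New median = avg of two middle elements.
x = -8: 1 elements are < x, 4 elements are > x.
New sorted list: [-13, -8, -1, 13, 14, 21]
New median = 6

Answer: 6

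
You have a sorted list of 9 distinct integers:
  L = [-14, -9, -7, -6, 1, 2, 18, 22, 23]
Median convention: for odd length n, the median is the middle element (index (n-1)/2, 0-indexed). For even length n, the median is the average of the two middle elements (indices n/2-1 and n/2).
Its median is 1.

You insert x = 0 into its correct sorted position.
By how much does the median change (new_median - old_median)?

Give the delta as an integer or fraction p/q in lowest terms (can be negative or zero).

Old median = 1
After inserting x = 0: new sorted = [-14, -9, -7, -6, 0, 1, 2, 18, 22, 23]
New median = 1/2
Delta = 1/2 - 1 = -1/2

Answer: -1/2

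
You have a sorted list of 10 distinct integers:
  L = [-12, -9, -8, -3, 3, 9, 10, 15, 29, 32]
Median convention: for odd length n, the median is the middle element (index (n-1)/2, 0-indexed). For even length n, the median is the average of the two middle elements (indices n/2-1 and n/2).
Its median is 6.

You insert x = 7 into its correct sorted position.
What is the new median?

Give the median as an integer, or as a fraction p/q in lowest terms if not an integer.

Answer: 7

Derivation:
Old list (sorted, length 10): [-12, -9, -8, -3, 3, 9, 10, 15, 29, 32]
Old median = 6
Insert x = 7
Old length even (10). Middle pair: indices 4,5 = 3,9.
New length odd (11). New median = single middle element.
x = 7: 5 elements are < x, 5 elements are > x.
New sorted list: [-12, -9, -8, -3, 3, 7, 9, 10, 15, 29, 32]
New median = 7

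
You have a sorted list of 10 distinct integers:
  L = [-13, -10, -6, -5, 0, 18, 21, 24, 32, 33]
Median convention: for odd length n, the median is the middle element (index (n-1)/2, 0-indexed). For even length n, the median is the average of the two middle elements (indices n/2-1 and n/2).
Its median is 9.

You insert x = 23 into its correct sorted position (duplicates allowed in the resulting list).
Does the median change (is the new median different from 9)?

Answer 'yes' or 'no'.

Old median = 9
Insert x = 23
New median = 18
Changed? yes

Answer: yes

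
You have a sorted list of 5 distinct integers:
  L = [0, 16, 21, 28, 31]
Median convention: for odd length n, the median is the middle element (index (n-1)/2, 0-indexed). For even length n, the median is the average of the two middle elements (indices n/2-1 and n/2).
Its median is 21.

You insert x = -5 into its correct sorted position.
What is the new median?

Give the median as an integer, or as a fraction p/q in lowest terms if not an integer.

Old list (sorted, length 5): [0, 16, 21, 28, 31]
Old median = 21
Insert x = -5
Old length odd (5). Middle was index 2 = 21.
New length even (6). New median = avg of two middle elements.
x = -5: 0 elements are < x, 5 elements are > x.
New sorted list: [-5, 0, 16, 21, 28, 31]
New median = 37/2

Answer: 37/2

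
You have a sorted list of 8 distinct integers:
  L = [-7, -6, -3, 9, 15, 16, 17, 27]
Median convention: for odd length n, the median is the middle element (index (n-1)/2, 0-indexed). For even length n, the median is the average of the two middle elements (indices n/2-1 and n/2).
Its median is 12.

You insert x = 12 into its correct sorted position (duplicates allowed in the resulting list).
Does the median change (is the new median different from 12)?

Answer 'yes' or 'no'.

Answer: no

Derivation:
Old median = 12
Insert x = 12
New median = 12
Changed? no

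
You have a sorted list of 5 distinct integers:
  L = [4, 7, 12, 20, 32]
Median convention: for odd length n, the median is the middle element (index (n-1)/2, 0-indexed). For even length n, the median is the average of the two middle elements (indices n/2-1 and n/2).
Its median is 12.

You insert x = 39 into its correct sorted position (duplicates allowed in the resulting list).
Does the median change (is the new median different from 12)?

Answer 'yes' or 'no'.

Old median = 12
Insert x = 39
New median = 16
Changed? yes

Answer: yes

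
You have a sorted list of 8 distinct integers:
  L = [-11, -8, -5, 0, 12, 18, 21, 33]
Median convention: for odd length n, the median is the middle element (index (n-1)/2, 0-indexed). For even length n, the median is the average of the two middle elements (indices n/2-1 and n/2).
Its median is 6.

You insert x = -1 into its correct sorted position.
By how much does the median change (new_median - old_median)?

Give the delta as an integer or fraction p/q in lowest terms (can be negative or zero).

Answer: -6

Derivation:
Old median = 6
After inserting x = -1: new sorted = [-11, -8, -5, -1, 0, 12, 18, 21, 33]
New median = 0
Delta = 0 - 6 = -6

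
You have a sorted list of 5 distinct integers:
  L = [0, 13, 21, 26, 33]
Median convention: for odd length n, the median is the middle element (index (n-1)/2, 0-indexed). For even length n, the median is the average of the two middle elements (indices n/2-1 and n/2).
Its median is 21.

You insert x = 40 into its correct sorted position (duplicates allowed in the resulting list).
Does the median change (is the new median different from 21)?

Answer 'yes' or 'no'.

Answer: yes

Derivation:
Old median = 21
Insert x = 40
New median = 47/2
Changed? yes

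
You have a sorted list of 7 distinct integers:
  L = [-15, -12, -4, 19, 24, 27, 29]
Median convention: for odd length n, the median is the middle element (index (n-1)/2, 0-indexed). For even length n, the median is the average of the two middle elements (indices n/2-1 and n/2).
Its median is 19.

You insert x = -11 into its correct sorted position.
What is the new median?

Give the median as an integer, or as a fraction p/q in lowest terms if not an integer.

Old list (sorted, length 7): [-15, -12, -4, 19, 24, 27, 29]
Old median = 19
Insert x = -11
Old length odd (7). Middle was index 3 = 19.
New length even (8). New median = avg of two middle elements.
x = -11: 2 elements are < x, 5 elements are > x.
New sorted list: [-15, -12, -11, -4, 19, 24, 27, 29]
New median = 15/2

Answer: 15/2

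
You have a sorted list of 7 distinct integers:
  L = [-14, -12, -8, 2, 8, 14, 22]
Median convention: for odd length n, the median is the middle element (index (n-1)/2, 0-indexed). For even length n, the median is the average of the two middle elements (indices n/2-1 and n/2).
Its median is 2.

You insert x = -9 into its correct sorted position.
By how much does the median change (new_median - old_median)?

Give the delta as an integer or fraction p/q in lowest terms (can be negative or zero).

Old median = 2
After inserting x = -9: new sorted = [-14, -12, -9, -8, 2, 8, 14, 22]
New median = -3
Delta = -3 - 2 = -5

Answer: -5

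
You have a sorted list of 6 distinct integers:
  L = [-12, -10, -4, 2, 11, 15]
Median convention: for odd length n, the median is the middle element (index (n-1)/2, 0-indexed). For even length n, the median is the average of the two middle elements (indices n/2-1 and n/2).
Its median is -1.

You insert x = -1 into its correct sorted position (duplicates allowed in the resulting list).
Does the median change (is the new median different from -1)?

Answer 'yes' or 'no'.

Old median = -1
Insert x = -1
New median = -1
Changed? no

Answer: no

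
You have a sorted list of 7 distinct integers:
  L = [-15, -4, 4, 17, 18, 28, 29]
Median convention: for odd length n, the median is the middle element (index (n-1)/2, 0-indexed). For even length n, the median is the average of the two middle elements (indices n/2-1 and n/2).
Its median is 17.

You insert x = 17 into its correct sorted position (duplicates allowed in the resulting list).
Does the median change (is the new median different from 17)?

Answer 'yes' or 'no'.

Answer: no

Derivation:
Old median = 17
Insert x = 17
New median = 17
Changed? no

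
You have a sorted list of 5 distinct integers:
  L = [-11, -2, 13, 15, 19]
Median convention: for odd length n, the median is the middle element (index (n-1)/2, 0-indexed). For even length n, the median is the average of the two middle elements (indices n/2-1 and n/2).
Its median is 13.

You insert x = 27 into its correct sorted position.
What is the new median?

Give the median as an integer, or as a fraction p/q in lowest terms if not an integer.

Old list (sorted, length 5): [-11, -2, 13, 15, 19]
Old median = 13
Insert x = 27
Old length odd (5). Middle was index 2 = 13.
New length even (6). New median = avg of two middle elements.
x = 27: 5 elements are < x, 0 elements are > x.
New sorted list: [-11, -2, 13, 15, 19, 27]
New median = 14

Answer: 14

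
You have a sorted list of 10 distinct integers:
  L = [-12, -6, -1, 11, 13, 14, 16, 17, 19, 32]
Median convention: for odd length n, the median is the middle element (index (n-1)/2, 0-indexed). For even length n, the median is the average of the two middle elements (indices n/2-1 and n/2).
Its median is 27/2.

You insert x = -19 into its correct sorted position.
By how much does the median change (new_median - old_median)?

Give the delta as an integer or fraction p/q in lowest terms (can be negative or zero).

Old median = 27/2
After inserting x = -19: new sorted = [-19, -12, -6, -1, 11, 13, 14, 16, 17, 19, 32]
New median = 13
Delta = 13 - 27/2 = -1/2

Answer: -1/2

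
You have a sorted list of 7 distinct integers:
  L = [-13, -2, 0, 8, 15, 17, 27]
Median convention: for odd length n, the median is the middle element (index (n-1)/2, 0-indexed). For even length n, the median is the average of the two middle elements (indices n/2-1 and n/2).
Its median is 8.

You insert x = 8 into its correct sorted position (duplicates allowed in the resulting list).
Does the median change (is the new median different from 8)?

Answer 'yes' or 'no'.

Answer: no

Derivation:
Old median = 8
Insert x = 8
New median = 8
Changed? no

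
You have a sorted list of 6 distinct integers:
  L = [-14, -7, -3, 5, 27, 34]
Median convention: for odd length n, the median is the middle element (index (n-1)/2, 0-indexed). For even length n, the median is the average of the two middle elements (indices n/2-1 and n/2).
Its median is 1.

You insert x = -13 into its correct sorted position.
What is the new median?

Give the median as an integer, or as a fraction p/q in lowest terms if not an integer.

Answer: -3

Derivation:
Old list (sorted, length 6): [-14, -7, -3, 5, 27, 34]
Old median = 1
Insert x = -13
Old length even (6). Middle pair: indices 2,3 = -3,5.
New length odd (7). New median = single middle element.
x = -13: 1 elements are < x, 5 elements are > x.
New sorted list: [-14, -13, -7, -3, 5, 27, 34]
New median = -3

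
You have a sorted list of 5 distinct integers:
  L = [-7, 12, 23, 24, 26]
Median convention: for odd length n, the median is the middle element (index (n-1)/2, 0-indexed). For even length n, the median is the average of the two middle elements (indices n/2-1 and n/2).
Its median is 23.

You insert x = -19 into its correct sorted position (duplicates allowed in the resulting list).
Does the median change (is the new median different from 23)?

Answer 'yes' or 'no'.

Old median = 23
Insert x = -19
New median = 35/2
Changed? yes

Answer: yes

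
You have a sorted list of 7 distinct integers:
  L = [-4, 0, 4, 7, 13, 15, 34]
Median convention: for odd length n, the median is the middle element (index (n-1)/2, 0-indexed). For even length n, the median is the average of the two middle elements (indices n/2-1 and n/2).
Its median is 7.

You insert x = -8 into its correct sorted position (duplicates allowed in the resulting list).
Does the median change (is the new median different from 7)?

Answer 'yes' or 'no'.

Old median = 7
Insert x = -8
New median = 11/2
Changed? yes

Answer: yes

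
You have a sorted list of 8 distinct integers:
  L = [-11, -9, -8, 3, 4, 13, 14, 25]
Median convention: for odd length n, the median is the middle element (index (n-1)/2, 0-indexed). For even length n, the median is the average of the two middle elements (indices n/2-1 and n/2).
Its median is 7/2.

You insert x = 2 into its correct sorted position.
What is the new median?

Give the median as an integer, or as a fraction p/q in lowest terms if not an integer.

Old list (sorted, length 8): [-11, -9, -8, 3, 4, 13, 14, 25]
Old median = 7/2
Insert x = 2
Old length even (8). Middle pair: indices 3,4 = 3,4.
New length odd (9). New median = single middle element.
x = 2: 3 elements are < x, 5 elements are > x.
New sorted list: [-11, -9, -8, 2, 3, 4, 13, 14, 25]
New median = 3

Answer: 3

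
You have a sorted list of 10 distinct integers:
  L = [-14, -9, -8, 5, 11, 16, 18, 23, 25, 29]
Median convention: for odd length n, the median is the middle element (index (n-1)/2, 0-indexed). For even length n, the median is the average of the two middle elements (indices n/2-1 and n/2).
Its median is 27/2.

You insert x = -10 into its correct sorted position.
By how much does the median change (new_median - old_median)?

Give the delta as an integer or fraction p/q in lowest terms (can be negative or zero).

Old median = 27/2
After inserting x = -10: new sorted = [-14, -10, -9, -8, 5, 11, 16, 18, 23, 25, 29]
New median = 11
Delta = 11 - 27/2 = -5/2

Answer: -5/2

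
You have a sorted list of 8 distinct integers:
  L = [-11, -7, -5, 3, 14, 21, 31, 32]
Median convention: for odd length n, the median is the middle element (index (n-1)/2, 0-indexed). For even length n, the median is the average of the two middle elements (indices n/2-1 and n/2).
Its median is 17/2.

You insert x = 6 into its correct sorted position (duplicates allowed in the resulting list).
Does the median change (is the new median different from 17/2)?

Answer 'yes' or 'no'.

Old median = 17/2
Insert x = 6
New median = 6
Changed? yes

Answer: yes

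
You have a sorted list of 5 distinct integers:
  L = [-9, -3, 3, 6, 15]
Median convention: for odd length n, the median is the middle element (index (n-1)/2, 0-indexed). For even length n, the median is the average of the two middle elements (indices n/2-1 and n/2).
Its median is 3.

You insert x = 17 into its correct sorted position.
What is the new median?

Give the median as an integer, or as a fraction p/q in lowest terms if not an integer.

Old list (sorted, length 5): [-9, -3, 3, 6, 15]
Old median = 3
Insert x = 17
Old length odd (5). Middle was index 2 = 3.
New length even (6). New median = avg of two middle elements.
x = 17: 5 elements are < x, 0 elements are > x.
New sorted list: [-9, -3, 3, 6, 15, 17]
New median = 9/2

Answer: 9/2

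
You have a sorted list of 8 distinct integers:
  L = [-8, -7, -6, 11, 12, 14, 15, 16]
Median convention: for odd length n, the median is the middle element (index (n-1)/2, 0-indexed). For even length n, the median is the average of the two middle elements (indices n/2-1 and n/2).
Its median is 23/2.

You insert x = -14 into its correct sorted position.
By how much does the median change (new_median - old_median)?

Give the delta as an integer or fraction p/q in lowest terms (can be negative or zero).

Answer: -1/2

Derivation:
Old median = 23/2
After inserting x = -14: new sorted = [-14, -8, -7, -6, 11, 12, 14, 15, 16]
New median = 11
Delta = 11 - 23/2 = -1/2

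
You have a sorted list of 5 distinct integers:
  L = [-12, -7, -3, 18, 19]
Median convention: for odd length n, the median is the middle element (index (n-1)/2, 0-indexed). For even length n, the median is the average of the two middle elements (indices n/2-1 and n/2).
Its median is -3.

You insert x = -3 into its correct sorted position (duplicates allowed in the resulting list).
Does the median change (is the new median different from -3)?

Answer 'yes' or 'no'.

Answer: no

Derivation:
Old median = -3
Insert x = -3
New median = -3
Changed? no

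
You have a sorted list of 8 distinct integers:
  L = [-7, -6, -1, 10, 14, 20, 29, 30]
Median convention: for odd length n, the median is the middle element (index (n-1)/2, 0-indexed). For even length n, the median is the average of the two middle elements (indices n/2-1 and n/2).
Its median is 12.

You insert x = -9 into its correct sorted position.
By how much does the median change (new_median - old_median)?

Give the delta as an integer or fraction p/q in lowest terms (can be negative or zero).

Old median = 12
After inserting x = -9: new sorted = [-9, -7, -6, -1, 10, 14, 20, 29, 30]
New median = 10
Delta = 10 - 12 = -2

Answer: -2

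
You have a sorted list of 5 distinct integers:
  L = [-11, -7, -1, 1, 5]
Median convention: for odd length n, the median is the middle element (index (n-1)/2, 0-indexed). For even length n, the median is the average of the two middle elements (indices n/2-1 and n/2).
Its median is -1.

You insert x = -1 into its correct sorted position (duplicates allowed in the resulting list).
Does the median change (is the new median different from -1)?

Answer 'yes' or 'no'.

Old median = -1
Insert x = -1
New median = -1
Changed? no

Answer: no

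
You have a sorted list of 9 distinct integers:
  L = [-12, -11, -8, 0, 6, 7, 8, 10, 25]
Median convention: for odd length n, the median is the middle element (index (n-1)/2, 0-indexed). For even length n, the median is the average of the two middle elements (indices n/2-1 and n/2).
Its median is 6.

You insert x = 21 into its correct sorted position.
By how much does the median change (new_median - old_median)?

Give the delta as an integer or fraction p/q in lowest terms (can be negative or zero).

Old median = 6
After inserting x = 21: new sorted = [-12, -11, -8, 0, 6, 7, 8, 10, 21, 25]
New median = 13/2
Delta = 13/2 - 6 = 1/2

Answer: 1/2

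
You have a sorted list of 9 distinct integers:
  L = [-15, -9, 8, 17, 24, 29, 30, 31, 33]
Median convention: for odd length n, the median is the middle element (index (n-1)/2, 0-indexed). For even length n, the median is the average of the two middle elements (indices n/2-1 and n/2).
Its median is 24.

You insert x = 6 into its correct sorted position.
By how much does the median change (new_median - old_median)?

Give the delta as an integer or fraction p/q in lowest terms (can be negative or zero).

Old median = 24
After inserting x = 6: new sorted = [-15, -9, 6, 8, 17, 24, 29, 30, 31, 33]
New median = 41/2
Delta = 41/2 - 24 = -7/2

Answer: -7/2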